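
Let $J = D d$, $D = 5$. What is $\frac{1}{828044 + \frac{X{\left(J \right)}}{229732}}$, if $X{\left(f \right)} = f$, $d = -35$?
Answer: $\frac{229732}{190228204033} \approx 1.2077 \cdot 10^{-6}$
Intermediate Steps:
$J = -175$ ($J = 5 \left(-35\right) = -175$)
$\frac{1}{828044 + \frac{X{\left(J \right)}}{229732}} = \frac{1}{828044 - \frac{175}{229732}} = \frac{1}{\frac{190228204033}{229732}} = \frac{229732}{190228204033}$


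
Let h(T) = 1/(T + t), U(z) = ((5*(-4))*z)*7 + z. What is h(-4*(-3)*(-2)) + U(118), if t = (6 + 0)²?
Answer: -196823/12 ≈ -16402.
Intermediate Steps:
U(z) = -139*z (U(z) = -20*z*7 + z = -140*z + z = -139*z)
t = 36 (t = 6² = 36)
h(T) = 1/(36 + T) (h(T) = 1/(T + 36) = 1/(36 + T))
h(-4*(-3)*(-2)) + U(118) = 1/(36 - 4*(-3)*(-2)) - 139*118 = 1/(36 + 12*(-2)) - 16402 = 1/(36 - 24) - 16402 = 1/12 - 16402 = -196823/12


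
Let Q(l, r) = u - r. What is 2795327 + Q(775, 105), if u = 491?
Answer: 2795713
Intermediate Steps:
Q(l, r) = 491 - r
2795327 + Q(775, 105) = 2795327 + (491 - 1*105) = 2795327 + (491 - 105) = 2795327 + 386 = 2795713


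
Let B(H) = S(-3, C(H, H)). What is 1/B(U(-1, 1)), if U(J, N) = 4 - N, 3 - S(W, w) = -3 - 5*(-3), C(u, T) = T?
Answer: -⅑ ≈ -0.11111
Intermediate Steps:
S(W, w) = -9 (S(W, w) = 3 - (-3 - 5*(-3)) = 3 - (-3 + 15) = 3 - 1*12 = 3 - 12 = -9)
B(H) = -9
1/B(U(-1, 1)) = 1/(-9) = -⅑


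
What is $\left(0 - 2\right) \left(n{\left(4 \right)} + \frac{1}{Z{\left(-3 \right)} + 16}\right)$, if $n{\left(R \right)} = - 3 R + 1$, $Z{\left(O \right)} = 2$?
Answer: $\frac{197}{9} \approx 21.889$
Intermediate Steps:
$n{\left(R \right)} = 1 - 3 R$
$\left(0 - 2\right) \left(n{\left(4 \right)} + \frac{1}{Z{\left(-3 \right)} + 16}\right) = \left(0 - 2\right) \left(\left(1 - 12\right) + \frac{1}{2 + 16}\right) = \left(0 - 2\right) \left(\left(1 - 12\right) + \frac{1}{18}\right) = - 2 \left(-11 + \frac{1}{18}\right) = \left(-2\right) \left(- \frac{197}{18}\right) = \frac{197}{9}$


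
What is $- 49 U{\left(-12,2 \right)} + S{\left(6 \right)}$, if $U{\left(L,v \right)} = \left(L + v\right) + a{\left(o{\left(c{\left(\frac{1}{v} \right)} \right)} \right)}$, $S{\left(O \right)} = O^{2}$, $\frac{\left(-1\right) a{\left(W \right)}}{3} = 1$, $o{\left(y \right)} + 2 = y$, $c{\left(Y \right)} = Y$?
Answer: $673$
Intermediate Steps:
$o{\left(y \right)} = -2 + y$
$a{\left(W \right)} = -3$ ($a{\left(W \right)} = \left(-3\right) 1 = -3$)
$U{\left(L,v \right)} = -3 + L + v$ ($U{\left(L,v \right)} = \left(L + v\right) - 3 = -3 + L + v$)
$- 49 U{\left(-12,2 \right)} + S{\left(6 \right)} = - 49 \left(-3 - 12 + 2\right) + 6^{2} = \left(-49\right) \left(-13\right) + 36 = 637 + 36 = 673$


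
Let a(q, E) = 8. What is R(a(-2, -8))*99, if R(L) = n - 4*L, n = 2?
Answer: -2970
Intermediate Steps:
R(L) = 2 - 4*L
R(a(-2, -8))*99 = (2 - 4*8)*99 = (2 - 32)*99 = -30*99 = -2970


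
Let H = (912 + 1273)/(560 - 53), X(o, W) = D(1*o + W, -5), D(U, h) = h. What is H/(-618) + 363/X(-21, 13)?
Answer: -113748263/1566630 ≈ -72.607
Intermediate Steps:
X(o, W) = -5
H = 2185/507 ≈ 4.3097
H/(-618) + 363/X(-21, 13) = (2185/507)/(-618) + 363/(-5) = (2185/507)*(-1/618) + 363*(-⅕) = -2185/313326 - 363/5 = -113748263/1566630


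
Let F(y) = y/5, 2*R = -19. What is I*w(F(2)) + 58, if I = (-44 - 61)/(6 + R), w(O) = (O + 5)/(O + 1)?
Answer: 1216/7 ≈ 173.71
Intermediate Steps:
R = -19/2 (R = (1/2)*(-19) = -19/2 ≈ -9.5000)
F(y) = y/5 (F(y) = y*(1/5) = y/5)
w(O) = (5 + O)/(1 + O)
I = 30 (I = (-44 - 61)/(6 - 19/2) = -105/(-7/2) = -105*(-2/7) = 30)
I*w(F(2)) + 58 = 30*((5 + (1/5)*2)/(1 + (1/5)*2)) + 58 = 30*((5 + 2/5)/(1 + 2/5)) + 58 = 30*((27/5)/(7/5)) + 58 = 30*((5/7)*(27/5)) + 58 = 30*(27/7) + 58 = 810/7 + 58 = 1216/7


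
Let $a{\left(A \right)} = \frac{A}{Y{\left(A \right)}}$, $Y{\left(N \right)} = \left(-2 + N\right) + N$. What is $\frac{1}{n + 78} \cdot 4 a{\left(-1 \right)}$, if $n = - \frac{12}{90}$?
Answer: $\frac{15}{1168} \approx 0.012842$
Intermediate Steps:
$n = - \frac{2}{15}$ ($n = \left(-12\right) \frac{1}{90} = - \frac{2}{15} \approx -0.13333$)
$Y{\left(N \right)} = -2 + 2 N$
$a{\left(A \right)} = \frac{A}{-2 + 2 A}$
$\frac{1}{n + 78} \cdot 4 a{\left(-1 \right)} = \frac{1}{- \frac{2}{15} + 78} \cdot 4 \cdot \frac{1}{2} \left(-1\right) \frac{1}{-1 - 1} = \frac{1}{\frac{1168}{15}} \cdot 4 \cdot \frac{1}{2} \left(-1\right) \frac{1}{-2} = \frac{15}{1168} \cdot 4 \cdot \frac{1}{2} \left(-1\right) \left(- \frac{1}{2}\right) = \frac{15}{292} \cdot \frac{1}{4} = \frac{15}{1168}$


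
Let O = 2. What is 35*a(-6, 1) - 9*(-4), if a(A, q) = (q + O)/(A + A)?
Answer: 109/4 ≈ 27.250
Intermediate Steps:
a(A, q) = (2 + q)/(2*A) (a(A, q) = (q + 2)/(A + A) = (2 + q)/((2*A)) = (2 + q)*(1/(2*A)) = (2 + q)/(2*A))
35*a(-6, 1) - 9*(-4) = 35*((½)*(2 + 1)/(-6)) - 9*(-4) = 35*((½)*(-⅙)*3) + 36 = 35*(-¼) + 36 = -35/4 + 36 = 109/4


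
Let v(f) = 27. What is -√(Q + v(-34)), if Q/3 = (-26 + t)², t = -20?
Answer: -5*√255 ≈ -79.844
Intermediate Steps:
Q = 6348 (Q = 3*(-26 - 20)² = 3*(-46)² = 3*2116 = 6348)
-√(Q + v(-34)) = -√(6348 + 27) = -√6375 = -5*√255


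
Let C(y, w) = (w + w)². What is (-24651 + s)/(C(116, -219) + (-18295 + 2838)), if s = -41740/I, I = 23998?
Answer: -295808219/2116467613 ≈ -0.13977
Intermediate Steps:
s = -20870/11999 (s = -41740/23998 = -41740*1/23998 = -20870/11999 ≈ -1.7393)
C(y, w) = 4*w² (C(y, w) = (2*w)² = 4*w²)
(-24651 + s)/(C(116, -219) + (-18295 + 2838)) = (-24651 - 20870/11999)/(4*(-219)² + (-18295 + 2838)) = -295808219/(11999*(4*47961 - 15457)) = -295808219/(11999*(191844 - 15457)) = -295808219/11999/176387 = -295808219/11999*1/176387 = -295808219/2116467613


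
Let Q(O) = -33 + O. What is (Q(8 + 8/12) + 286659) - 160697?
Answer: 377813/3 ≈ 1.2594e+5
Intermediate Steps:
(Q(8 + 8/12) + 286659) - 160697 = ((-33 + (8 + 8/12)) + 286659) - 160697 = ((-33 + (8 + (1/12)*8)) + 286659) - 160697 = ((-33 + (8 + ⅔)) + 286659) - 160697 = ((-33 + 26/3) + 286659) - 160697 = (-73/3 + 286659) - 160697 = 859904/3 - 160697 = 377813/3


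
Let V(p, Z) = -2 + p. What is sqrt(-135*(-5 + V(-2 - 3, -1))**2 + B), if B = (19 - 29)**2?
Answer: 2*I*sqrt(4835) ≈ 139.07*I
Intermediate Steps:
B = 100 (B = (-10)**2 = 100)
sqrt(-135*(-5 + V(-2 - 3, -1))**2 + B) = sqrt(-135*(-5 + (-2 + (-2 - 3)))**2 + 100) = sqrt(-135*(-5 + (-2 - 5))**2 + 100) = sqrt(-135*(-5 - 7)**2 + 100) = sqrt(-135*(-12)**2 + 100) = sqrt(-135*144 + 100) = sqrt(-19440 + 100) = sqrt(-19340) = 2*I*sqrt(4835)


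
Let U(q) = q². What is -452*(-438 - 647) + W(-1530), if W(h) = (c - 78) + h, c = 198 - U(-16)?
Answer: 488754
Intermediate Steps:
c = -58 (c = 198 - 1*(-16)² = 198 - 1*256 = 198 - 256 = -58)
W(h) = -136 + h (W(h) = (-58 - 78) + h = -136 + h)
-452*(-438 - 647) + W(-1530) = -452*(-438 - 647) + (-136 - 1530) = -452*(-1085) - 1666 = 490420 - 1666 = 488754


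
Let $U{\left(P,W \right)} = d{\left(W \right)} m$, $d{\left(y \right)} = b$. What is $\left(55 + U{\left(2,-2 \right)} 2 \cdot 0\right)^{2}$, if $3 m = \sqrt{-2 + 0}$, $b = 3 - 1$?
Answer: $3025$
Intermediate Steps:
$b = 2$
$m = \frac{i \sqrt{2}}{3}$ ($m = \frac{\sqrt{-2 + 0}}{3} = \frac{\sqrt{-2}}{3} = \frac{i \sqrt{2}}{3} \approx 0.4714 i$)
$d{\left(y \right)} = 2$
$U{\left(P,W \right)} = \frac{2 i \sqrt{2}}{3}$ ($U{\left(P,W \right)} = 2 \frac{i \sqrt{2}}{3} = \frac{2 i \sqrt{2}}{3}$)
$\left(55 + U{\left(2,-2 \right)} 2 \cdot 0\right)^{2} = \left(55 + \frac{2 i \sqrt{2}}{3} \cdot 2 \cdot 0\right)^{2} = \left(55 + \frac{4 i \sqrt{2}}{3} \cdot 0\right)^{2} = \left(55 + 0\right)^{2} = 55^{2} = 3025$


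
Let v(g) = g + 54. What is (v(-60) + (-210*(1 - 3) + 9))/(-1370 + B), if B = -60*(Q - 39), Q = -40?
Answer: 423/3370 ≈ 0.12552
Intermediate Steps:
v(g) = 54 + g
B = 4740 (B = -60*(-40 - 39) = -60*(-79) = 4740)
(v(-60) + (-210*(1 - 3) + 9))/(-1370 + B) = ((54 - 60) + (-210*(1 - 3) + 9))/(-1370 + 4740) = (-6 + (-210*(-2) + 9))/3370 = (-6 + (-70*(-6) + 9))*(1/3370) = (-6 + (420 + 9))*(1/3370) = (-6 + 429)*(1/3370) = 423*(1/3370) = 423/3370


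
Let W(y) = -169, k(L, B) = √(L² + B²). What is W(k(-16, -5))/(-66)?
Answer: 169/66 ≈ 2.5606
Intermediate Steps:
k(L, B) = √(B² + L²)
W(k(-16, -5))/(-66) = -169/(-66) = -169*(-1/66) = 169/66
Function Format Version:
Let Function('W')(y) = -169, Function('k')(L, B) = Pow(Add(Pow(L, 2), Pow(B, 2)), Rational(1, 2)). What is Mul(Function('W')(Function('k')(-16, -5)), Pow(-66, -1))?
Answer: Rational(169, 66) ≈ 2.5606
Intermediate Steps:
Function('k')(L, B) = Pow(Add(Pow(B, 2), Pow(L, 2)), Rational(1, 2))
Mul(Function('W')(Function('k')(-16, -5)), Pow(-66, -1)) = Mul(-169, Pow(-66, -1)) = Mul(-169, Rational(-1, 66)) = Rational(169, 66)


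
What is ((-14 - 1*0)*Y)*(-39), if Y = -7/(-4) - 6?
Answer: -4641/2 ≈ -2320.5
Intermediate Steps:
Y = -17/4 (Y = -7*(-1/4) - 6 = 7/4 - 6 = -17/4 ≈ -4.2500)
((-14 - 1*0)*Y)*(-39) = ((-14 - 1*0)*(-17/4))*(-39) = ((-14 + 0)*(-17/4))*(-39) = -14*(-17/4)*(-39) = (119/2)*(-39) = -4641/2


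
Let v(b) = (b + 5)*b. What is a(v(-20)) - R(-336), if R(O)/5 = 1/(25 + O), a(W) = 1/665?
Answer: 3636/206815 ≈ 0.017581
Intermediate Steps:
v(b) = b*(5 + b) (v(b) = (5 + b)*b = b*(5 + b))
a(W) = 1/665
R(O) = 5/(25 + O)
a(v(-20)) - R(-336) = 1/665 - 5/(25 - 336) = 1/665 - 5/(-311) = 1/665 - 5*(-1)/311 = 1/665 - 1*(-5/311) = 1/665 + 5/311 = 3636/206815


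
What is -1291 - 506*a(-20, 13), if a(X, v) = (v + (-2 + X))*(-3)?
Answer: -14953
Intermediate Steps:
a(X, v) = 6 - 3*X - 3*v (a(X, v) = (-2 + X + v)*(-3) = 6 - 3*X - 3*v)
-1291 - 506*a(-20, 13) = -1291 - 506*(6 - 3*(-20) - 3*13) = -1291 - 506*(6 + 60 - 39) = -1291 - 506*27 = -1291 - 13662 = -14953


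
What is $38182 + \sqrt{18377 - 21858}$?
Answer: $38182 + 59 i \approx 38182.0 + 59.0 i$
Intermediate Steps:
$38182 + \sqrt{18377 - 21858} = 38182 + \sqrt{-3481} = 38182 + 59 i$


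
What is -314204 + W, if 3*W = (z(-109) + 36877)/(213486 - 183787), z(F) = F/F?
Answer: -27994596910/89097 ≈ -3.1420e+5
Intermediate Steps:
z(F) = 1
W = 36878/89097 (W = ((1 + 36877)/(213486 - 183787))/3 = (36878/29699)/3 = (36878*(1/29699))/3 = (⅓)*(36878/29699) = 36878/89097 ≈ 0.41391)
-314204 + W = -314204 + 36878/89097 = -27994596910/89097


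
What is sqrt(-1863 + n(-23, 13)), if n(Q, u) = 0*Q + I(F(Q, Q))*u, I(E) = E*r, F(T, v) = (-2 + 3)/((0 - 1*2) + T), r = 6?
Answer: I*sqrt(46653)/5 ≈ 43.199*I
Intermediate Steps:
F(T, v) = 1/(-2 + T) (F(T, v) = 1/((0 - 2) + T) = 1/(-2 + T))
I(E) = 6*E (I(E) = E*6 = 6*E)
n(Q, u) = 6*u/(-2 + Q) (n(Q, u) = 0*Q + (6/(-2 + Q))*u = 0 + 6*u/(-2 + Q) = 6*u/(-2 + Q))
sqrt(-1863 + n(-23, 13)) = sqrt(-1863 + 6*13/(-2 - 23)) = sqrt(-1863 + 6*13/(-25)) = sqrt(-1863 + 6*13*(-1/25)) = sqrt(-1863 - 78/25) = sqrt(-46653/25) = I*sqrt(46653)/5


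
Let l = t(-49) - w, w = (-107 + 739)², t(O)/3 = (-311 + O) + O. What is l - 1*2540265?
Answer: -2940916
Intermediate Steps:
t(O) = -933 + 6*O (t(O) = 3*((-311 + O) + O) = 3*(-311 + 2*O) = -933 + 6*O)
w = 399424 (w = 632² = 399424)
l = -400651 (l = (-933 + 6*(-49)) - 1*399424 = (-933 - 294) - 399424 = -1227 - 399424 = -400651)
l - 1*2540265 = -400651 - 1*2540265 = -400651 - 2540265 = -2940916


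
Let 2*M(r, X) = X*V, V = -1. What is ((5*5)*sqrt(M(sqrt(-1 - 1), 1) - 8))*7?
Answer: 175*I*sqrt(34)/2 ≈ 510.21*I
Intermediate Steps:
M(r, X) = -X/2 (M(r, X) = (X*(-1))/2 = (-X)/2 = -X/2)
((5*5)*sqrt(M(sqrt(-1 - 1), 1) - 8))*7 = ((5*5)*sqrt(-1/2*1 - 8))*7 = (25*sqrt(-1/2 - 8))*7 = (25*sqrt(-17/2))*7 = (25*(I*sqrt(34)/2))*7 = (25*I*sqrt(34)/2)*7 = 175*I*sqrt(34)/2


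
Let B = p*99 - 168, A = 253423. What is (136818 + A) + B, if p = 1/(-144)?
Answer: 6241157/16 ≈ 3.9007e+5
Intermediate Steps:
p = -1/144 ≈ -0.0069444
B = -2699/16 (B = -1/144*99 - 168 = -11/16 - 168 = -2699/16 ≈ -168.69)
(136818 + A) + B = (136818 + 253423) - 2699/16 = 390241 - 2699/16 = 6241157/16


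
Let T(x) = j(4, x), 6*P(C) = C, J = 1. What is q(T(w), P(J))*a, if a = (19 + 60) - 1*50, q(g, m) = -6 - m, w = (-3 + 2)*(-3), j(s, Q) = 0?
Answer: -1073/6 ≈ -178.83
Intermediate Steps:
P(C) = C/6
w = 3 (w = -1*(-3) = 3)
T(x) = 0
a = 29 (a = 79 - 50 = 29)
q(T(w), P(J))*a = (-6 - 1/6)*29 = -37/6*29 = -1073/6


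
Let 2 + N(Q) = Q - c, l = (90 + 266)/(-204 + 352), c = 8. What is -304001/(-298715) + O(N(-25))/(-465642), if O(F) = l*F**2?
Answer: 5204991041879/5146487251110 ≈ 1.0114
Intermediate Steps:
l = 89/37 (l = 356/148 = 356*(1/148) = 89/37 ≈ 2.4054)
N(Q) = -10 + Q (N(Q) = -2 + (Q - 1*8) = -2 + (Q - 8) = -2 + (-8 + Q) = -10 + Q)
O(F) = 89*F**2/37
-304001/(-298715) + O(N(-25))/(-465642) = -304001/(-298715) + (89*(-10 - 25)**2/37)/(-465642) = -304001*(-1/298715) + ((89/37)*(-35)**2)*(-1/465642) = 304001/298715 + ((89/37)*1225)*(-1/465642) = 304001/298715 + (109025/37)*(-1/465642) = 304001/298715 - 109025/17228754 = 5204991041879/5146487251110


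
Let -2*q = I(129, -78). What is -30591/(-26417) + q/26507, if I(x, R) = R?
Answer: 62454300/53864263 ≈ 1.1595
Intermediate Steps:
q = 39 (q = -½*(-78) = 39)
-30591/(-26417) + q/26507 = -30591/(-26417) + 39/26507 = -30591*(-1/26417) + 39*(1/26507) = 30591/26417 + 3/2039 = 62454300/53864263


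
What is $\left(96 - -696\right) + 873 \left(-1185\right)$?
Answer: $-1033713$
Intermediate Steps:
$\left(96 - -696\right) + 873 \left(-1185\right) = \left(96 + 696\right) - 1034505 = 792 - 1034505 = -1033713$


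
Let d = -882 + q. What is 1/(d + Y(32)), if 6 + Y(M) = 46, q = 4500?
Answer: 1/3658 ≈ 0.00027337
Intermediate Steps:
Y(M) = 40 (Y(M) = -6 + 46 = 40)
d = 3618 (d = -882 + 4500 = 3618)
1/(d + Y(32)) = 1/(3618 + 40) = 1/3658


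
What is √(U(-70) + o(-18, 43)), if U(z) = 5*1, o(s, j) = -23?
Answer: 3*I*√2 ≈ 4.2426*I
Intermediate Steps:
U(z) = 5
√(U(-70) + o(-18, 43)) = √(5 - 23) = √(-18) = 3*I*√2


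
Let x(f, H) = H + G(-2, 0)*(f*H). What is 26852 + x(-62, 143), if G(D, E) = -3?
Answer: 53593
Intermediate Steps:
x(f, H) = H - 3*H*f (x(f, H) = H - 3*f*H = H - 3*H*f)
26852 + x(-62, 143) = 26852 + 143*(1 - 3*(-62)) = 26852 + 143*(1 + 186) = 26852 + 143*187 = 26852 + 26741 = 53593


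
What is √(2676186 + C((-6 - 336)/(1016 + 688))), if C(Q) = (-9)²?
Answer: 3*√297363 ≈ 1635.9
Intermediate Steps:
C(Q) = 81
√(2676186 + C((-6 - 336)/(1016 + 688))) = √(2676186 + 81) = √2676267 = 3*√297363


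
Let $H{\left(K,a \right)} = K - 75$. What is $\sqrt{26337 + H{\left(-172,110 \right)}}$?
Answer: $\sqrt{26090} \approx 161.52$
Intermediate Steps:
$H{\left(K,a \right)} = -75 + K$
$\sqrt{26337 + H{\left(-172,110 \right)}} = \sqrt{26337 - 247} = \sqrt{26090}$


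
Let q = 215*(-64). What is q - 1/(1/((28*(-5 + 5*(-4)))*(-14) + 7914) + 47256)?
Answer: -11518396739314/837092785 ≈ -13760.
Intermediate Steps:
q = -13760
q - 1/(1/((28*(-5 + 5*(-4)))*(-14) + 7914) + 47256) = -13760 - 1/(1/((28*(-5 + 5*(-4)))*(-14) + 7914) + 47256) = -13760 - 1/(1/((28*(-5 - 20))*(-14) + 7914) + 47256) = -13760 - 1/(1/((28*(-25))*(-14) + 7914) + 47256) = -13760 - 1/(1/(-700*(-14) + 7914) + 47256) = -13760 - 1/(1/(9800 + 7914) + 47256) = -13760 - 1/(1/17714 + 47256) = -13760 - 1/837092785/17714 = -13760 - 1*17714/837092785 = -13760 - 17714/837092785 = -11518396739314/837092785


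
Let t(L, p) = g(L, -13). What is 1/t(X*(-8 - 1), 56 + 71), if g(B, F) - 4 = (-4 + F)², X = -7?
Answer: 1/293 ≈ 0.0034130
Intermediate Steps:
g(B, F) = 4 + (-4 + F)²
t(L, p) = 293 (t(L, p) = 4 + (-4 - 13)² = 4 + (-17)² = 4 + 289 = 293)
1/t(X*(-8 - 1), 56 + 71) = 1/293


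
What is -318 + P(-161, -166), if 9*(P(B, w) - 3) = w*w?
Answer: 24721/9 ≈ 2746.8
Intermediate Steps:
P(B, w) = 3 + w**2/9 (P(B, w) = 3 + (w*w)/9 = 3 + w**2/9)
-318 + P(-161, -166) = -318 + (3 + (1/9)*(-166)**2) = -318 + (3 + (1/9)*27556) = -318 + (3 + 27556/9) = -318 + 27583/9 = 24721/9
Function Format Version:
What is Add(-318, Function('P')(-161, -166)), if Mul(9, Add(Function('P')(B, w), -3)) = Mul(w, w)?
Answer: Rational(24721, 9) ≈ 2746.8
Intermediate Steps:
Function('P')(B, w) = Add(3, Mul(Rational(1, 9), Pow(w, 2))) (Function('P')(B, w) = Add(3, Mul(Rational(1, 9), Mul(w, w))) = Add(3, Mul(Rational(1, 9), Pow(w, 2))))
Add(-318, Function('P')(-161, -166)) = Add(-318, Add(3, Mul(Rational(1, 9), Pow(-166, 2)))) = Add(-318, Add(3, Mul(Rational(1, 9), 27556))) = Add(-318, Add(3, Rational(27556, 9))) = Add(-318, Rational(27583, 9)) = Rational(24721, 9)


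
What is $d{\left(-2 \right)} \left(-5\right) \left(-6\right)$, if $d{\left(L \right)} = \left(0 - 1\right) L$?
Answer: $60$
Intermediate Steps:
$d{\left(L \right)} = - L$
$d{\left(-2 \right)} \left(-5\right) \left(-6\right) = \left(-1\right) \left(-2\right) \left(-5\right) \left(-6\right) = 2 \left(-5\right) \left(-6\right) = \left(-10\right) \left(-6\right) = 60$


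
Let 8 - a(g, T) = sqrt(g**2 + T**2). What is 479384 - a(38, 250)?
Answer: 479376 + 2*sqrt(15986) ≈ 4.7963e+5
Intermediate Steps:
a(g, T) = 8 - sqrt(T**2 + g**2) (a(g, T) = 8 - sqrt(g**2 + T**2) = 8 - sqrt(T**2 + g**2))
479384 - a(38, 250) = 479384 - (8 - sqrt(250**2 + 38**2)) = 479384 - (8 - sqrt(62500 + 1444)) = 479384 - (8 - sqrt(63944)) = 479384 - (8 - 2*sqrt(15986)) = 479384 + (-8 + 2*sqrt(15986)) = 479376 + 2*sqrt(15986)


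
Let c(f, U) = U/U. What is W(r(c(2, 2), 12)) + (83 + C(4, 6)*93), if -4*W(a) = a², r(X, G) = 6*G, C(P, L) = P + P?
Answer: -469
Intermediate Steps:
C(P, L) = 2*P
c(f, U) = 1
W(a) = -a²/4
W(r(c(2, 2), 12)) + (83 + C(4, 6)*93) = -(6*12)²/4 + (83 + (2*4)*93) = -¼*72² + (83 + 8*93) = -¼*5184 + (83 + 744) = -1296 + 827 = -469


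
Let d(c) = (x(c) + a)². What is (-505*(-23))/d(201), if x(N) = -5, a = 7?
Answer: 11615/4 ≈ 2903.8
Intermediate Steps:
d(c) = 4 (d(c) = (-5 + 7)² = 2² = 4)
(-505*(-23))/d(201) = -505*(-23)/4 = 11615*(¼) = 11615/4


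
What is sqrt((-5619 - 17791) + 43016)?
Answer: sqrt(19606) ≈ 140.02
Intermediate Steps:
sqrt((-5619 - 17791) + 43016) = sqrt(-23410 + 43016) = sqrt(19606)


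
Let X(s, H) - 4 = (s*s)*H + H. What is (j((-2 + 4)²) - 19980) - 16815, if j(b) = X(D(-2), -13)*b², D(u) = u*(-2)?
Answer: -40267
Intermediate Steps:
D(u) = -2*u
X(s, H) = 4 + H + H*s² (X(s, H) = 4 + ((s*s)*H + H) = 4 + (s²*H + H) = 4 + (H*s² + H) = 4 + (H + H*s²) = 4 + H + H*s²)
j(b) = -217*b² (j(b) = (4 - 13 - 13*(-2*(-2))²)*b² = (4 - 13 - 13*4²)*b² = (4 - 13 - 13*16)*b² = (4 - 13 - 208)*b² = -217*b²)
(j((-2 + 4)²) - 19980) - 16815 = (-217*(-2 + 4)⁴ - 19980) - 16815 = (-217*(2²)² - 19980) - 16815 = (-217*4² - 19980) - 16815 = (-217*16 - 19980) - 16815 = (-3472 - 19980) - 16815 = -23452 - 16815 = -40267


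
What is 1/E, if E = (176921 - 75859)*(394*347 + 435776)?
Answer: 1/57857388628 ≈ 1.7284e-11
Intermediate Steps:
E = 57857388628 (E = 101062*(136718 + 435776) = 101062*572494 = 57857388628)
1/E = 1/57857388628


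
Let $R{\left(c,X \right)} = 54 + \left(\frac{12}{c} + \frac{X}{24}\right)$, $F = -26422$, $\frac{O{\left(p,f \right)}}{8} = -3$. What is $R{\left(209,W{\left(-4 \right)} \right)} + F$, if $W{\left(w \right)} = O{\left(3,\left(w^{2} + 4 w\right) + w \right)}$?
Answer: $- \frac{5511109}{209} \approx -26369.0$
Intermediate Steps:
$O{\left(p,f \right)} = -24$ ($O{\left(p,f \right)} = 8 \left(-3\right) = -24$)
$W{\left(w \right)} = -24$
$R{\left(c,X \right)} = 54 + \frac{12}{c} + \frac{X}{24}$ ($R{\left(c,X \right)} = 54 + \left(\frac{12}{c} + X \frac{1}{24}\right) = 54 + \left(\frac{12}{c} + \frac{X}{24}\right) = 54 + \frac{12}{c} + \frac{X}{24}$)
$R{\left(209,W{\left(-4 \right)} \right)} + F = \left(54 + \frac{12}{209} + \frac{1}{24} \left(-24\right)\right) - 26422 = \left(54 + 12 \cdot \frac{1}{209} - 1\right) - 26422 = \left(54 + \frac{12}{209} - 1\right) - 26422 = \frac{11089}{209} - 26422 = - \frac{5511109}{209}$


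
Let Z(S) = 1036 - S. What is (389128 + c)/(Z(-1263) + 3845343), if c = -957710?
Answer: -284291/1923821 ≈ -0.14777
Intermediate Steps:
(389128 + c)/(Z(-1263) + 3845343) = (389128 - 957710)/((1036 - 1*(-1263)) + 3845343) = -568582/((1036 + 1263) + 3845343) = -568582/(2299 + 3845343) = -568582/3847642 = -568582*1/3847642 = -284291/1923821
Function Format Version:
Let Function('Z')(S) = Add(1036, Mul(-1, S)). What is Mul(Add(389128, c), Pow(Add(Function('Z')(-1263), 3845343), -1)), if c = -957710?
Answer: Rational(-284291, 1923821) ≈ -0.14777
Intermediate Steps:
Mul(Add(389128, c), Pow(Add(Function('Z')(-1263), 3845343), -1)) = Mul(Add(389128, -957710), Pow(Add(Add(1036, Mul(-1, -1263)), 3845343), -1)) = Mul(-568582, Pow(Add(Add(1036, 1263), 3845343), -1)) = Mul(-568582, Pow(Add(2299, 3845343), -1)) = Mul(-568582, Pow(3847642, -1)) = Mul(-568582, Rational(1, 3847642)) = Rational(-284291, 1923821)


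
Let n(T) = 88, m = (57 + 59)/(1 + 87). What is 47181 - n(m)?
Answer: 47093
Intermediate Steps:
m = 29/22 (m = 116/88 = 116*(1/88) = 29/22 ≈ 1.3182)
47181 - n(m) = 47181 - 1*88 = 47181 - 88 = 47093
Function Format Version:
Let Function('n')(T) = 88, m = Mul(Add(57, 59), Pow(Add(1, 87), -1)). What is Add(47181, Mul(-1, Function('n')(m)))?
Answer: 47093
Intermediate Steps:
m = Rational(29, 22) (m = Mul(116, Pow(88, -1)) = Mul(116, Rational(1, 88)) = Rational(29, 22) ≈ 1.3182)
Add(47181, Mul(-1, Function('n')(m))) = Add(47181, Mul(-1, 88)) = Add(47181, -88) = 47093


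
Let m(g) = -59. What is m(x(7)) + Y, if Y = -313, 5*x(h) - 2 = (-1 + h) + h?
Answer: -372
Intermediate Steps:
x(h) = 1/5 + 2*h/5 (x(h) = 2/5 + ((-1 + h) + h)/5 = 2/5 + (-1 + 2*h)/5 = 2/5 + (-1/5 + 2*h/5) = 1/5 + 2*h/5)
m(x(7)) + Y = -59 - 313 = -372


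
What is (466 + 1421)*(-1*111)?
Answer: -209457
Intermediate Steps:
(466 + 1421)*(-1*111) = 1887*(-111) = -209457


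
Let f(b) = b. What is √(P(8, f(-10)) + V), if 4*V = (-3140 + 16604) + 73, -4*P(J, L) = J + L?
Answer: √13539/2 ≈ 58.179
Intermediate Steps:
P(J, L) = -J/4 - L/4 (P(J, L) = -(J + L)/4 = -J/4 - L/4)
V = 13537/4 (V = ((-3140 + 16604) + 73)/4 = (13464 + 73)/4 = (¼)*13537 = 13537/4 ≈ 3384.3)
√(P(8, f(-10)) + V) = √((-¼*8 - ¼*(-10)) + 13537/4) = √((-2 + 5/2) + 13537/4) = √(½ + 13537/4) = √(13539/4) = √13539/2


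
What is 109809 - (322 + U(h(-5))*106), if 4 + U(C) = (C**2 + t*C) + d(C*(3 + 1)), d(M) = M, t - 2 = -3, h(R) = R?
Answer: 108851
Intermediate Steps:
t = -1 (t = 2 - 3 = -1)
U(C) = -4 + C**2 + 3*C (U(C) = -4 + ((C**2 - C) + C*(3 + 1)) = -4 + ((C**2 - C) + C*4) = -4 + ((C**2 - C) + 4*C) = -4 + (C**2 + 3*C) = -4 + C**2 + 3*C)
109809 - (322 + U(h(-5))*106) = 109809 - (322 + (-4 + (-5)**2 + 3*(-5))*106) = 109809 - (322 + (-4 + 25 - 15)*106) = 109809 - (322 + 6*106) = 109809 - (322 + 636) = 109809 - 1*958 = 109809 - 958 = 108851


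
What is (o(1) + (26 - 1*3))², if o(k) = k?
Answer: 576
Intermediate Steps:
(o(1) + (26 - 1*3))² = (1 + (26 - 1*3))² = (1 + (26 - 3))² = (1 + 23)² = 24² = 576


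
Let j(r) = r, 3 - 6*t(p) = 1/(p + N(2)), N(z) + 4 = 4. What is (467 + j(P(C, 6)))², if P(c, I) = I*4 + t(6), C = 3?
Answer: 313042249/1296 ≈ 2.4155e+5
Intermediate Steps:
N(z) = 0 (N(z) = -4 + 4 = 0)
t(p) = ½ - 1/(6*p) (t(p) = ½ - 1/(6*(p + 0)) = ½ - 1/(6*p))
P(c, I) = 17/36 + 4*I (P(c, I) = I*4 + (⅙)*(-1 + 3*6)/6 = 4*I + (⅙)*(⅙)*(-1 + 18) = 4*I + (⅙)*(⅙)*17 = 4*I + 17/36 = 17/36 + 4*I)
(467 + j(P(C, 6)))² = (467 + (17/36 + 4*6))² = (467 + (17/36 + 24))² = (467 + 881/36)² = (17693/36)² = 313042249/1296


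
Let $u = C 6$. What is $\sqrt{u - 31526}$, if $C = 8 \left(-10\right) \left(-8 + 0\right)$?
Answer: $i \sqrt{27686} \approx 166.39 i$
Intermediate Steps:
$C = 640$ ($C = \left(-80\right) \left(-8\right) = 640$)
$u = 3840$ ($u = 640 \cdot 6 = 3840$)
$\sqrt{u - 31526} = \sqrt{3840 - 31526} = \sqrt{-27686} = i \sqrt{27686}$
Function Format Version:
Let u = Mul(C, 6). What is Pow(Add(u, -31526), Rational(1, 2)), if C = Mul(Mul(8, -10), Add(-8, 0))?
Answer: Mul(I, Pow(27686, Rational(1, 2))) ≈ Mul(166.39, I)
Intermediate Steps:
C = 640 (C = Mul(-80, -8) = 640)
u = 3840 (u = Mul(640, 6) = 3840)
Pow(Add(u, -31526), Rational(1, 2)) = Pow(Add(3840, -31526), Rational(1, 2)) = Pow(-27686, Rational(1, 2)) = Mul(I, Pow(27686, Rational(1, 2)))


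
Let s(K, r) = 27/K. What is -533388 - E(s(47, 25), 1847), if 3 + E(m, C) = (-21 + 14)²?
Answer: -533434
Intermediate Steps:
E(m, C) = 46 (E(m, C) = -3 + (-21 + 14)² = -3 + (-7)² = -3 + 49 = 46)
-533388 - E(s(47, 25), 1847) = -533388 - 1*46 = -533388 - 46 = -533434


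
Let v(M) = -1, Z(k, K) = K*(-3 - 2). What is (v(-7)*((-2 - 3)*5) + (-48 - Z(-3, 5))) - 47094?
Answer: -47092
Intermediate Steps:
Z(k, K) = -5*K (Z(k, K) = K*(-5) = -5*K)
(v(-7)*((-2 - 3)*5) + (-48 - Z(-3, 5))) - 47094 = (-(-2 - 3)*5 + (-48 - (-5)*5)) - 47094 = (-(-5)*5 + (-48 - 1*(-25))) - 47094 = (-1*(-25) + (-48 + 25)) - 47094 = (25 - 23) - 47094 = 2 - 47094 = -47092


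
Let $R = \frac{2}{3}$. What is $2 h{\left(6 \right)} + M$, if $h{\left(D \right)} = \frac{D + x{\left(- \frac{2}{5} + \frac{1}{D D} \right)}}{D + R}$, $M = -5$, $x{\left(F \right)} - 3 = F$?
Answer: $- \frac{1447}{600} \approx -2.4117$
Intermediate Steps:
$x{\left(F \right)} = 3 + F$
$R = \frac{2}{3}$ ($R = 2 \cdot \frac{1}{3} = \frac{2}{3} \approx 0.66667$)
$h{\left(D \right)} = \frac{\frac{13}{5} + D + \frac{1}{D^{2}}}{\frac{2}{3} + D}$ ($h{\left(D \right)} = \frac{D + \left(3 + \left(- \frac{2}{5} + \frac{1}{D D}\right)\right)}{D + \frac{2}{3}} = \frac{D + \left(3 + \left(\left(-2\right) \frac{1}{5} + \frac{1}{D^{2}}\right)\right)}{\frac{2}{3} + D} = \frac{D + \left(3 - \left(\frac{2}{5} - \frac{1}{D^{2}}\right)\right)}{\frac{2}{3} + D} = \frac{D + \left(\frac{13}{5} + \frac{1}{D^{2}}\right)}{\frac{2}{3} + D} = \frac{\frac{13}{5} + D + \frac{1}{D^{2}}}{\frac{2}{3} + D}$)
$2 h{\left(6 \right)} + M = 2 \frac{3 \left(5 + 6^{2} \left(13 + 5 \cdot 6\right)\right)}{5 \cdot 36 \left(2 + 3 \cdot 6\right)} - 5 = 2 \cdot \frac{3}{5} \cdot \frac{1}{36} \frac{1}{2 + 18} \left(5 + 36 \left(13 + 30\right)\right) - 5 = 2 \cdot \frac{3}{5} \cdot \frac{1}{36} \cdot \frac{1}{20} \left(5 + 36 \cdot 43\right) - 5 = 2 \cdot \frac{3}{5} \cdot \frac{1}{36} \cdot \frac{1}{20} \left(5 + 1548\right) - 5 = 2 \cdot \frac{3}{5} \cdot \frac{1}{36} \cdot \frac{1}{20} \cdot 1553 - 5 = 2 \cdot \frac{1553}{1200} - 5 = \frac{1553}{600} - 5 = - \frac{1447}{600}$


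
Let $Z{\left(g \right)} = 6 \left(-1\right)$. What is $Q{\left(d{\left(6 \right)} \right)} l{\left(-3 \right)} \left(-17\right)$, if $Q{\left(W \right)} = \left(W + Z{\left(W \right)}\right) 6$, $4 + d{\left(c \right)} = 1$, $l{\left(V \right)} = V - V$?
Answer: $0$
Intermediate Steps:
$Z{\left(g \right)} = -6$
$l{\left(V \right)} = 0$
$d{\left(c \right)} = -3$ ($d{\left(c \right)} = -4 + 1 = -3$)
$Q{\left(W \right)} = -36 + 6 W$ ($Q{\left(W \right)} = \left(W - 6\right) 6 = \left(-6 + W\right) 6 = -36 + 6 W$)
$Q{\left(d{\left(6 \right)} \right)} l{\left(-3 \right)} \left(-17\right) = \left(-36 + 6 \left(-3\right)\right) 0 \left(-17\right) = \left(-36 - 18\right) 0 \left(-17\right) = \left(-54\right) 0 \left(-17\right) = 0 \left(-17\right) = 0$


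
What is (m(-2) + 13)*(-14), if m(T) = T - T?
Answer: -182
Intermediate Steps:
m(T) = 0
(m(-2) + 13)*(-14) = (0 + 13)*(-14) = 13*(-14) = -182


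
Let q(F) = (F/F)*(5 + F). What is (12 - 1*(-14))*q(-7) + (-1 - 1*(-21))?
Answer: -32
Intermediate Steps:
q(F) = 5 + F (q(F) = 1*(5 + F) = 5 + F)
(12 - 1*(-14))*q(-7) + (-1 - 1*(-21)) = (12 - 1*(-14))*(5 - 7) + (-1 - 1*(-21)) = (12 + 14)*(-2) + (-1 + 21) = 26*(-2) + 20 = -52 + 20 = -32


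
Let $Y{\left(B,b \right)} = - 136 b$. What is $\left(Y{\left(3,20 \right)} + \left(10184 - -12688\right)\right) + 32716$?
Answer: $52868$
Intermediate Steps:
$\left(Y{\left(3,20 \right)} + \left(10184 - -12688\right)\right) + 32716 = \left(\left(-136\right) 20 + \left(10184 - -12688\right)\right) + 32716 = \left(-2720 + \left(10184 + 12688\right)\right) + 32716 = \left(-2720 + 22872\right) + 32716 = 20152 + 32716 = 52868$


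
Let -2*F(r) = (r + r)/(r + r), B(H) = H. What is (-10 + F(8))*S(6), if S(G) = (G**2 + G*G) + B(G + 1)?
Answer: -1659/2 ≈ -829.50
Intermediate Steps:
F(r) = -1/2 (F(r) = -(r + r)/(2*(r + r)) = -2*r/(2*(2*r)) = -2*r*1/(2*r)/2 = -1/2*1 = -1/2)
S(G) = 1 + G + 2*G**2 (S(G) = (G**2 + G*G) + (G + 1) = (G**2 + G**2) + (1 + G) = 2*G**2 + (1 + G) = 1 + G + 2*G**2)
(-10 + F(8))*S(6) = (-10 - 1/2)*(1 + 6 + 2*6**2) = -21*(1 + 6 + 2*36)/2 = -21*(1 + 6 + 72)/2 = -21/2*79 = -1659/2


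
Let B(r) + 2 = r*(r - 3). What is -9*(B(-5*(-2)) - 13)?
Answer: -495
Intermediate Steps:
B(r) = -2 + r*(-3 + r) (B(r) = -2 + r*(r - 3) = -2 + r*(-3 + r))
-9*(B(-5*(-2)) - 13) = -9*((-2 + (-5*(-2))² - (-15)*(-2)) - 13) = -9*((-2 + 10² - 3*10) - 13) = -9*((-2 + 100 - 30) - 13) = -9*(68 - 13) = -9*55 = -495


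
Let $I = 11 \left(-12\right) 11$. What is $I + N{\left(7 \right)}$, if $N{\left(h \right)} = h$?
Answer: $-1445$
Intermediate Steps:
$I = -1452$ ($I = \left(-132\right) 11 = -1452$)
$I + N{\left(7 \right)} = -1452 + 7 = -1445$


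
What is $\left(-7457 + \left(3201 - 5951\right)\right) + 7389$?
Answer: $-2818$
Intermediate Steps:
$\left(-7457 + \left(3201 - 5951\right)\right) + 7389 = \left(-7457 - 2750\right) + 7389 = -10207 + 7389 = -2818$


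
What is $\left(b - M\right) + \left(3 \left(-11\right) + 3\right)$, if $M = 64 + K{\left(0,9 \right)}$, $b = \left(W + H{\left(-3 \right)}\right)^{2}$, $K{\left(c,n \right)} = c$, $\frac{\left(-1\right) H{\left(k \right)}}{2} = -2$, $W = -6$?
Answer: $-90$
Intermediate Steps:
$H{\left(k \right)} = 4$ ($H{\left(k \right)} = \left(-2\right) \left(-2\right) = 4$)
$b = 4$ ($b = \left(-6 + 4\right)^{2} = \left(-2\right)^{2} = 4$)
$M = 64$ ($M = 64 + 0 = 64$)
$\left(b - M\right) + \left(3 \left(-11\right) + 3\right) = \left(4 - 64\right) + \left(3 \left(-11\right) + 3\right) = \left(4 - 64\right) + \left(-33 + 3\right) = -60 - 30 = -90$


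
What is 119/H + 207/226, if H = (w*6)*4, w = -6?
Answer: 1457/16272 ≈ 0.089540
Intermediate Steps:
H = -144 (H = -6*6*4 = -36*4 = -144)
119/H + 207/226 = 119/(-144) + 207/226 = 119*(-1/144) + 207*(1/226) = -119/144 + 207/226 = 1457/16272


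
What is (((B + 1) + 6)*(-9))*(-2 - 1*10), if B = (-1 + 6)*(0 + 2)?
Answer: 1836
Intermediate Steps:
B = 10 (B = 5*2 = 10)
(((B + 1) + 6)*(-9))*(-2 - 1*10) = (((10 + 1) + 6)*(-9))*(-2 - 1*10) = ((11 + 6)*(-9))*(-2 - 10) = (17*(-9))*(-12) = -153*(-12) = 1836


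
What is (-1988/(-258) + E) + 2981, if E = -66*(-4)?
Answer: 419599/129 ≈ 3252.7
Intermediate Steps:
E = 264
(-1988/(-258) + E) + 2981 = (-1988/(-258) + 264) + 2981 = (-1988*(-1/258) + 264) + 2981 = (994/129 + 264) + 2981 = 35050/129 + 2981 = 419599/129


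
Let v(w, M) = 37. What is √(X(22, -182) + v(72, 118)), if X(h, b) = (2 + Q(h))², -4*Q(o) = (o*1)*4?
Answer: √437 ≈ 20.905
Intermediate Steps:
Q(o) = -o (Q(o) = -o*1*4/4 = -o*4/4 = -o)
X(h, b) = (2 - h)²
√(X(22, -182) + v(72, 118)) = √((-2 + 22)² + 37) = √(20² + 37) = √(400 + 37) = √437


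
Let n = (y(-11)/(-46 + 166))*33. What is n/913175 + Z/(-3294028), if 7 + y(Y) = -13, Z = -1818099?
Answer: 1660224437171/3008024018900 ≈ 0.55193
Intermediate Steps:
y(Y) = -20 (y(Y) = -7 - 13 = -20)
n = -11/2 (n = (-20/(-46 + 166))*33 = (-20/120)*33 = ((1/120)*(-20))*33 = -⅙*33 = -11/2 ≈ -5.5000)
n/913175 + Z/(-3294028) = -11/2/913175 - 1818099/(-3294028) = -11/2*1/913175 - 1818099*(-1/3294028) = -11/1826350 + 1818099/3294028 = 1660224437171/3008024018900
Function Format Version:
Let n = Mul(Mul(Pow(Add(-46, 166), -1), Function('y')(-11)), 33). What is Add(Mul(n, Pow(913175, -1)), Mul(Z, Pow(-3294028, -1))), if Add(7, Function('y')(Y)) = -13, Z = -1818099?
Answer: Rational(1660224437171, 3008024018900) ≈ 0.55193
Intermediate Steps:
Function('y')(Y) = -20 (Function('y')(Y) = Add(-7, -13) = -20)
n = Rational(-11, 2) (n = Mul(Mul(Pow(Add(-46, 166), -1), -20), 33) = Mul(Mul(Pow(120, -1), -20), 33) = Mul(Mul(Rational(1, 120), -20), 33) = Mul(Rational(-1, 6), 33) = Rational(-11, 2) ≈ -5.5000)
Add(Mul(n, Pow(913175, -1)), Mul(Z, Pow(-3294028, -1))) = Add(Mul(Rational(-11, 2), Pow(913175, -1)), Mul(-1818099, Pow(-3294028, -1))) = Add(Mul(Rational(-11, 2), Rational(1, 913175)), Mul(-1818099, Rational(-1, 3294028))) = Add(Rational(-11, 1826350), Rational(1818099, 3294028)) = Rational(1660224437171, 3008024018900)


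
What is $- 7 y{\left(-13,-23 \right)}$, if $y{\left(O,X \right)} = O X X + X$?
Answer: $48300$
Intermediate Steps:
$y{\left(O,X \right)} = X + O X^{2}$ ($y{\left(O,X \right)} = O X^{2} + X = X + O X^{2}$)
$- 7 y{\left(-13,-23 \right)} = - 7 \left(- 23 \left(1 - -299\right)\right) = - 7 \left(- 23 \left(1 + 299\right)\right) = - 7 \left(\left(-23\right) 300\right) = \left(-7\right) \left(-6900\right) = 48300$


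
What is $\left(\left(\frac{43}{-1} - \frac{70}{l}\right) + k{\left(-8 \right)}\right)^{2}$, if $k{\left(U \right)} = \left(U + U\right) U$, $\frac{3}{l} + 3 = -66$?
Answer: $2873025$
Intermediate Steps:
$l = - \frac{1}{23}$ ($l = \frac{3}{-3 - 66} = \frac{3}{-69} = 3 \left(- \frac{1}{69}\right) = - \frac{1}{23} \approx -0.043478$)
$k{\left(U \right)} = 2 U^{2}$ ($k{\left(U \right)} = 2 U U = 2 U^{2}$)
$\left(\left(\frac{43}{-1} - \frac{70}{l}\right) + k{\left(-8 \right)}\right)^{2} = \left(\left(\frac{43}{-1} - \frac{70}{- \frac{1}{23}}\right) + 2 \left(-8\right)^{2}\right)^{2} = \left(\left(43 \left(-1\right) - -1610\right) + 2 \cdot 64\right)^{2} = \left(\left(-43 + 1610\right) + 128\right)^{2} = \left(1567 + 128\right)^{2} = 1695^{2} = 2873025$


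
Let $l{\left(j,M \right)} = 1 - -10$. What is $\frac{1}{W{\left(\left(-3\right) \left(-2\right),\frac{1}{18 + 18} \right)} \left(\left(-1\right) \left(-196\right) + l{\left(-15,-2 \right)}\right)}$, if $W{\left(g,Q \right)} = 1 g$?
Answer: $\frac{1}{1242} \approx 0.00080515$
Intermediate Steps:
$l{\left(j,M \right)} = 11$ ($l{\left(j,M \right)} = 1 + 10 = 11$)
$W{\left(g,Q \right)} = g$
$\frac{1}{W{\left(\left(-3\right) \left(-2\right),\frac{1}{18 + 18} \right)} \left(\left(-1\right) \left(-196\right) + l{\left(-15,-2 \right)}\right)} = \frac{1}{\left(-3\right) \left(-2\right) \left(\left(-1\right) \left(-196\right) + 11\right)} = \frac{1}{6 \left(196 + 11\right)} = \frac{1}{6 \cdot 207} = \frac{1}{1242}$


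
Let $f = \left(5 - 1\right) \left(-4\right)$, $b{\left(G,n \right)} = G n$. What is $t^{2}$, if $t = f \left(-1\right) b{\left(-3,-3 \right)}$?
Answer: $20736$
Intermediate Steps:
$f = -16$ ($f = 4 \left(-4\right) = -16$)
$t = 144$ ($t = \left(-16\right) \left(-1\right) \left(\left(-3\right) \left(-3\right)\right) = 16 \cdot 9 = 144$)
$t^{2} = 144^{2} = 20736$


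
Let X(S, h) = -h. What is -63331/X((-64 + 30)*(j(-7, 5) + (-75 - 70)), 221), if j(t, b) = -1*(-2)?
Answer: 63331/221 ≈ 286.57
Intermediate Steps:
j(t, b) = 2
-63331/X((-64 + 30)*(j(-7, 5) + (-75 - 70)), 221) = -63331/((-1*221)) = -63331/(-221) = -63331*(-1/221) = 63331/221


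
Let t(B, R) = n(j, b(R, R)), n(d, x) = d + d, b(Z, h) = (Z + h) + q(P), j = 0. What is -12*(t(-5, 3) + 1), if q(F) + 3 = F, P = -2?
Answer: -12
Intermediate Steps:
q(F) = -3 + F
b(Z, h) = -5 + Z + h (b(Z, h) = (Z + h) + (-3 - 2) = (Z + h) - 5 = -5 + Z + h)
n(d, x) = 2*d
t(B, R) = 0 (t(B, R) = 2*0 = 0)
-12*(t(-5, 3) + 1) = -12*(0 + 1) = -12*1 = -12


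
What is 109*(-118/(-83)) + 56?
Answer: 17510/83 ≈ 210.96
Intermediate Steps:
109*(-118/(-83)) + 56 = 109*(-118*(-1/83)) + 56 = 109*(118/83) + 56 = 12862/83 + 56 = 17510/83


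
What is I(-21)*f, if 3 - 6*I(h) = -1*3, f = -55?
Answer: -55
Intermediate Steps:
I(h) = 1 (I(h) = ½ - (-1)*3/6 = ½ - ⅙*(-3) = ½ + ½ = 1)
I(-21)*f = 1*(-55) = -55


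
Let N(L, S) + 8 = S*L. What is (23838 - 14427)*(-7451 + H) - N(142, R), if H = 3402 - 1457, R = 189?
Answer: -51843796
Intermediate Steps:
H = 1945
N(L, S) = -8 + L*S (N(L, S) = -8 + S*L = -8 + L*S)
(23838 - 14427)*(-7451 + H) - N(142, R) = (23838 - 14427)*(-7451 + 1945) - (-8 + 142*189) = 9411*(-5506) - (-8 + 26838) = -51816966 - 1*26830 = -51816966 - 26830 = -51843796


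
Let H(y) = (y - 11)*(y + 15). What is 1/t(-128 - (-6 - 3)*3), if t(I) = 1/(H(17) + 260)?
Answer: 452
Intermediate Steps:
H(y) = (-11 + y)*(15 + y)
t(I) = 1/452 (t(I) = 1/((-165 + 17² + 4*17) + 260) = 1/((-165 + 289 + 68) + 260) = 1/(192 + 260) = 1/452)
1/t(-128 - (-6 - 3)*3) = 1/(1/452) = 452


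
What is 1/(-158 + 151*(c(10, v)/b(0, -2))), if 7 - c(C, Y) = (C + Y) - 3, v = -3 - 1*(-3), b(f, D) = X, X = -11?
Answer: -1/158 ≈ -0.0063291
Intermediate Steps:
b(f, D) = -11
v = 0 (v = -3 + 3 = 0)
c(C, Y) = 10 - C - Y (c(C, Y) = 7 - ((C + Y) - 3) = 7 - (-3 + C + Y) = 7 + (3 - C - Y) = 10 - C - Y)
1/(-158 + 151*(c(10, v)/b(0, -2))) = 1/(-158 + 151*((10 - 1*10 - 1*0)/(-11))) = 1/(-158 + 151*((10 - 10 + 0)*(-1/11))) = 1/(-158 + 151*(0*(-1/11))) = 1/(-158 + 151*0) = 1/(-158 + 0) = 1/(-158) = -1/158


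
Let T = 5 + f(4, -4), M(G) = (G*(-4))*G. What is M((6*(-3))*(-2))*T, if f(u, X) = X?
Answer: -5184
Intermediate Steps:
M(G) = -4*G² (M(G) = (-4*G)*G = -4*G²)
T = 1 (T = 5 - 4 = 1)
M((6*(-3))*(-2))*T = -4*((6*(-3))*(-2))²*1 = -4*(-18*(-2))²*1 = -4*36²*1 = -4*1296*1 = -5184*1 = -5184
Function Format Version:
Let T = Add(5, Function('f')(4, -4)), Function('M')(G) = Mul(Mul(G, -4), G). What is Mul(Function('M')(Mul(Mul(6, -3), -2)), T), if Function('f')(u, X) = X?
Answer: -5184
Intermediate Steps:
Function('M')(G) = Mul(-4, Pow(G, 2)) (Function('M')(G) = Mul(Mul(-4, G), G) = Mul(-4, Pow(G, 2)))
T = 1 (T = Add(5, -4) = 1)
Mul(Function('M')(Mul(Mul(6, -3), -2)), T) = Mul(Mul(-4, Pow(Mul(Mul(6, -3), -2), 2)), 1) = Mul(Mul(-4, Pow(Mul(-18, -2), 2)), 1) = Mul(Mul(-4, Pow(36, 2)), 1) = Mul(Mul(-4, 1296), 1) = Mul(-5184, 1) = -5184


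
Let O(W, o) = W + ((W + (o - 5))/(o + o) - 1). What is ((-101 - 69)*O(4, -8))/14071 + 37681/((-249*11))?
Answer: -4254945263/308323752 ≈ -13.800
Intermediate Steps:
O(W, o) = -1 + W + (-5 + W + o)/(2*o) (O(W, o) = W + ((W + (-5 + o))/((2*o)) - 1) = W + ((-5 + W + o)*(1/(2*o)) - 1) = W + ((-5 + W + o)/(2*o) - 1) = W + (-1 + (-5 + W + o)/(2*o)) = -1 + W + (-5 + W + o)/(2*o))
((-101 - 69)*O(4, -8))/14071 + 37681/((-249*11)) = ((-101 - 69)*((½)*(-5 + 4 - 8*(-1 + 2*4))/(-8)))/14071 + 37681/((-249*11)) = -85*(-1)*(-5 + 4 - 8*(-1 + 8))/8*(1/14071) + 37681/(-2739) = -85*(-1)*(-5 + 4 - 8*7)/8*(1/14071) + 37681*(-1/2739) = -85*(-1)*(-5 + 4 - 56)/8*(1/14071) - 37681/2739 = -85*(-1)*(-57)/8*(1/14071) - 37681/2739 = -170*57/16*(1/14071) - 37681/2739 = -4845/8*1/14071 - 37681/2739 = -4845/112568 - 37681/2739 = -4254945263/308323752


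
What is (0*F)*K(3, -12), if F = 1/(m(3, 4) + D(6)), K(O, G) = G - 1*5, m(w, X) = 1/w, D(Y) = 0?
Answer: 0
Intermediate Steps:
K(O, G) = -5 + G (K(O, G) = G - 5 = -5 + G)
F = 3 (F = 1/(1/3 + 0) = 1/(⅓ + 0) = 1/(⅓) = 3)
(0*F)*K(3, -12) = (0*3)*(-5 - 12) = 0*(-17) = 0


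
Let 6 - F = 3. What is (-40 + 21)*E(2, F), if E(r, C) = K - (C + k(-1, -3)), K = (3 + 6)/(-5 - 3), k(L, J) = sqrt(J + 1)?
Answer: 627/8 + 19*I*sqrt(2) ≈ 78.375 + 26.87*I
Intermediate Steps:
F = 3 (F = 6 - 1*3 = 6 - 3 = 3)
k(L, J) = sqrt(1 + J)
K = -9/8 (K = 9/(-8) = 9*(-1/8) = -9/8 ≈ -1.1250)
E(r, C) = -9/8 - C - I*sqrt(2) (E(r, C) = -9/8 - (C + sqrt(1 - 3)) = -9/8 - (C + sqrt(-2)) = -9/8 - (C + I*sqrt(2)) = -9/8 + (-C - I*sqrt(2)) = -9/8 - C - I*sqrt(2))
(-40 + 21)*E(2, F) = (-40 + 21)*(-9/8 - 1*3 - I*sqrt(2)) = -19*(-9/8 - 3 - I*sqrt(2)) = -19*(-33/8 - I*sqrt(2)) = 627/8 + 19*I*sqrt(2)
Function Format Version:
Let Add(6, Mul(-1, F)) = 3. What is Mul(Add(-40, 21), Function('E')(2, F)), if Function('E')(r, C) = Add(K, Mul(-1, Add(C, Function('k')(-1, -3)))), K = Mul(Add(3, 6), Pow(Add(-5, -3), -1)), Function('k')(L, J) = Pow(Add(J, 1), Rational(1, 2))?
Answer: Add(Rational(627, 8), Mul(19, I, Pow(2, Rational(1, 2)))) ≈ Add(78.375, Mul(26.870, I))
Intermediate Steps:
F = 3 (F = Add(6, Mul(-1, 3)) = Add(6, -3) = 3)
Function('k')(L, J) = Pow(Add(1, J), Rational(1, 2))
K = Rational(-9, 8) (K = Mul(9, Pow(-8, -1)) = Mul(9, Rational(-1, 8)) = Rational(-9, 8) ≈ -1.1250)
Function('E')(r, C) = Add(Rational(-9, 8), Mul(-1, C), Mul(-1, I, Pow(2, Rational(1, 2)))) (Function('E')(r, C) = Add(Rational(-9, 8), Mul(-1, Add(C, Pow(Add(1, -3), Rational(1, 2))))) = Add(Rational(-9, 8), Mul(-1, Add(C, Pow(-2, Rational(1, 2))))) = Add(Rational(-9, 8), Mul(-1, Add(C, Mul(I, Pow(2, Rational(1, 2)))))) = Add(Rational(-9, 8), Add(Mul(-1, C), Mul(-1, I, Pow(2, Rational(1, 2))))) = Add(Rational(-9, 8), Mul(-1, C), Mul(-1, I, Pow(2, Rational(1, 2)))))
Mul(Add(-40, 21), Function('E')(2, F)) = Mul(Add(-40, 21), Add(Rational(-9, 8), Mul(-1, 3), Mul(-1, I, Pow(2, Rational(1, 2))))) = Mul(-19, Add(Rational(-9, 8), -3, Mul(-1, I, Pow(2, Rational(1, 2))))) = Mul(-19, Add(Rational(-33, 8), Mul(-1, I, Pow(2, Rational(1, 2))))) = Add(Rational(627, 8), Mul(19, I, Pow(2, Rational(1, 2))))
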